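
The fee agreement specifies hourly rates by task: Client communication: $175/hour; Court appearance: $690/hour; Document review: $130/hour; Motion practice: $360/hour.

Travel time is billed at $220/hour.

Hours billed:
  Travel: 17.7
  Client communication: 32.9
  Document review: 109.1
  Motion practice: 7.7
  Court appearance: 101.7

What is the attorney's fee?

Client communication: 32.9 × $175 = $5,757.50
Court appearance: 101.7 × $690 = $70,173.00
Document review: 109.1 × $130 = $14,183.00
Motion practice: 7.7 × $360 = $2,772.00
Subtotal: $5,757.50 + $70,173.00 + $14,183.00 + $2,772.00 = $92,885.50
Travel: 17.7 × $220 = $3,894.00
Total: $92,885.50 + $3,894.00 = $96,779.50

$96,779.50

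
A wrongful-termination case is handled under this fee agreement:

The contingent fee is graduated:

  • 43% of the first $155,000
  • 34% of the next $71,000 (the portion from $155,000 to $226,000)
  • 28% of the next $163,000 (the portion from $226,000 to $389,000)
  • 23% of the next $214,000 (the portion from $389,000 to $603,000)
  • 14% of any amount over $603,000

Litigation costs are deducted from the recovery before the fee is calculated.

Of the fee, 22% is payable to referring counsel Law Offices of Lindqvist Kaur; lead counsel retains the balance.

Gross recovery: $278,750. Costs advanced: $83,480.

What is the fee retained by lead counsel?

Fee base (net of costs): $278,750 − $83,480 = $195,270
First $155,000 at 43% = $66,650.00
Remaining $40,270 at 34% = $13,691.80
Fee: $66,650.00 + $13,691.80 = $80,341.80
Referral share: 22% of $80,341.80 = $17,675.20; lead counsel retains $80,341.80 − $17,675.20 = $62,666.60.

$62,666.60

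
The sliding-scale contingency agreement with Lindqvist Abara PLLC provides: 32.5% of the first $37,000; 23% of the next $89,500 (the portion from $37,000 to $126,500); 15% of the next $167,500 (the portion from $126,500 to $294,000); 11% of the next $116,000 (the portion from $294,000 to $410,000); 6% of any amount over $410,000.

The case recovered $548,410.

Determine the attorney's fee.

First $37,000 at 32.5% = $12,025.00
Next $89,500 at 23% = $20,585.00
Next $167,500 at 15% = $25,125.00
Next $116,000 at 11% = $12,760.00
Remaining $138,410 at 6% = $8,304.60
Fee: $12,025.00 + $20,585.00 + $25,125.00 + $12,760.00 + $8,304.60 = $78,799.60

$78,799.60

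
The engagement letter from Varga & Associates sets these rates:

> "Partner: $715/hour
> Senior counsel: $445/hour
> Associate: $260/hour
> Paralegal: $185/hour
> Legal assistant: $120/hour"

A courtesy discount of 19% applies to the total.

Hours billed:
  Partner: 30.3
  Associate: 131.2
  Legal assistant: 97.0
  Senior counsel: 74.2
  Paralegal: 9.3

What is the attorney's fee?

Partner: 30.3 × $715 = $21,664.50
Senior counsel: 74.2 × $445 = $33,019.00
Associate: 131.2 × $260 = $34,112.00
Paralegal: 9.3 × $185 = $1,720.50
Legal assistant: 97.0 × $120 = $11,640.00
Subtotal: $102,156.00
Less 19% discount: −$19,409.64
Total: $102,156.00 − $19,409.64 = $82,746.36

$82,746.36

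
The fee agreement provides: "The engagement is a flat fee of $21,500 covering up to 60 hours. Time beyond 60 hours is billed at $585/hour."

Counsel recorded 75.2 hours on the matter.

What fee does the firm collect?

Flat fee: $21,500.00
Excess hours: 75.2 − 60 = 15.2
Overrun: 15.2 × $585 = $8,892.00
Total: $21,500.00 + $8,892.00 = $30,392.00

$30,392.00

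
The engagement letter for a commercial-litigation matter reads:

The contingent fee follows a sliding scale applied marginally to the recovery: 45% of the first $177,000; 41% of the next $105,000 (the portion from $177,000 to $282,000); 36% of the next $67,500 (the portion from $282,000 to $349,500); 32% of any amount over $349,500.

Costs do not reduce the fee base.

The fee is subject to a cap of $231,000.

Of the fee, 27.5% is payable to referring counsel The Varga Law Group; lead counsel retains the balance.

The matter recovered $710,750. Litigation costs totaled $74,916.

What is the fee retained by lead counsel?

Fee base is the gross recovery, $710,750; costs are reimbursed separately.
First $177,000 at 45% = $79,650.00
Next $105,000 at 41% = $43,050.00
Next $67,500 at 36% = $24,300.00
Remaining $361,250 at 32% = $115,600.00
Fee: $79,650.00 + $43,050.00 + $24,300.00 + $115,600.00 = $262,600.00
$262,600.00 exceeds the $231,000 cap, so the fee is capped at $231,000.00.
Referral share: 27.5% of $231,000.00 = $63,525.00; lead counsel retains $231,000.00 − $63,525.00 = $167,475.00.

$167,475.00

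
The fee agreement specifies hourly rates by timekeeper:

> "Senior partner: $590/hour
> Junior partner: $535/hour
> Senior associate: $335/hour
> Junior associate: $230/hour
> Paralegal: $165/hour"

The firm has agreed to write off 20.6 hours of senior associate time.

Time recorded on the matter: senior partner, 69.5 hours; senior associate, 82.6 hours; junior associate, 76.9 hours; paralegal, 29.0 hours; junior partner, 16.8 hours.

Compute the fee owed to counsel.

$93,235.00

Senior partner: 69.5 × $590 = $41,005.00
Junior partner: 16.8 × $535 = $8,988.00
Senior associate: 82.6 × $335 = $27,671.00
Junior associate: 76.9 × $230 = $17,687.00
Paralegal: 29.0 × $165 = $4,785.00
Subtotal: $100,136.00
Write-off: 20.6 × $335 = $6,901.00
Total: $100,136.00 − $6,901.00 = $93,235.00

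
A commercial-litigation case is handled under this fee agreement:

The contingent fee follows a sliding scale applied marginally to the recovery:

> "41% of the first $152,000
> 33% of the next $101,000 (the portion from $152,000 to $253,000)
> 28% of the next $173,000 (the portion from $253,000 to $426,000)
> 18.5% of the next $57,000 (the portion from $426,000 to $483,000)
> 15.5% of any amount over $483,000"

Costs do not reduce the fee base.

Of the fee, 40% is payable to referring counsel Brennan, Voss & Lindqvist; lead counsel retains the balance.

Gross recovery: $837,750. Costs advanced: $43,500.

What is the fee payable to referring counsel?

Fee base is the gross recovery, $837,750; costs are reimbursed separately.
First $152,000 at 41% = $62,320.00
Next $101,000 at 33% = $33,330.00
Next $173,000 at 28% = $48,440.00
Next $57,000 at 18.5% = $10,545.00
Remaining $354,750 at 15.5% = $54,986.25
Fee: $62,320.00 + $33,330.00 + $48,440.00 + $10,545.00 + $54,986.25 = $209,621.25
Referral share: 40% of $209,621.25 = $83,848.50; lead counsel retains $209,621.25 − $83,848.50 = $125,772.75.

$83,848.50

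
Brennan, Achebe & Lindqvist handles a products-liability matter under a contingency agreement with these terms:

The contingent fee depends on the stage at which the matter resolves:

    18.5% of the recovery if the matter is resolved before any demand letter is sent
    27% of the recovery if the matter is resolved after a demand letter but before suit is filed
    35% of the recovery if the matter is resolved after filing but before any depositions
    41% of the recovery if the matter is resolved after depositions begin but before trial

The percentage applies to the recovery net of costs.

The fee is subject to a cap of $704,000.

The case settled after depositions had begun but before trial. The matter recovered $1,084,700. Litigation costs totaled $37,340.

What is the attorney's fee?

$429,417.60

Fee base (net of costs): $1,084,700 − $37,340 = $1,047,360
The matter settled after depositions had begun but before trial, so the 41% rate applies.
$1,047,360 × 41% = $429,417.60
$429,417.60 is under the $704,000 cap.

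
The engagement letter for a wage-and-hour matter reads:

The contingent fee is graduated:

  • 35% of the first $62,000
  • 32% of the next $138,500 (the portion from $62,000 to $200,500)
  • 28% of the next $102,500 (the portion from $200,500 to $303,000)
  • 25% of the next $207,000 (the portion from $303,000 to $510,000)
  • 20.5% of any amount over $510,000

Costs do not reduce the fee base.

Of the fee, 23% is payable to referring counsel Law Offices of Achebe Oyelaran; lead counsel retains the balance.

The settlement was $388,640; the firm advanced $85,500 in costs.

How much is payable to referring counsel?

$26,709.90

Fee base is the gross recovery, $388,640; costs are reimbursed separately.
First $62,000 at 35% = $21,700.00
Next $138,500 at 32% = $44,320.00
Next $102,500 at 28% = $28,700.00
Remaining $85,640 at 25% = $21,410.00
Fee: $21,700.00 + $44,320.00 + $28,700.00 + $21,410.00 = $116,130.00
Referral share: 23% of $116,130.00 = $26,709.90; lead counsel retains $116,130.00 − $26,709.90 = $89,420.10.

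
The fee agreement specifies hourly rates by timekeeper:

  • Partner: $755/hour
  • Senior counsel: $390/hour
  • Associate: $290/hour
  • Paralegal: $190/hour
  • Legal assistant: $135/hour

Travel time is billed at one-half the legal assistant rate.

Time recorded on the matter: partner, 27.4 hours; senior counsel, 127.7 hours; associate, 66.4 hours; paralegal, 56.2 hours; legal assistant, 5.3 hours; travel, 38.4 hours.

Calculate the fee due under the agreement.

$103,731.50

Partner: 27.4 × $755 = $20,687.00
Senior counsel: 127.7 × $390 = $49,803.00
Associate: 66.4 × $290 = $19,256.00
Paralegal: 56.2 × $190 = $10,678.00
Legal assistant: 5.3 × $135 = $715.50
Subtotal: $20,687.00 + $49,803.00 + $19,256.00 + $10,678.00 + $715.50 = $101,139.50
Travel: 38.4 × ($135 ÷ 2) = 38.4 × $67.50 = $2,592.00
Total: $101,139.50 + $2,592.00 = $103,731.50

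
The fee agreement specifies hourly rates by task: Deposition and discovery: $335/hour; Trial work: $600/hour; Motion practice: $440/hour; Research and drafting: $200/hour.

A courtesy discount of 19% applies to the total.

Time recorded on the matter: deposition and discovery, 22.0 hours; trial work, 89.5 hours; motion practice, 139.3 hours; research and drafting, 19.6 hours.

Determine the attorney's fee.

Deposition and discovery: 22.0 × $335 = $7,370.00
Trial work: 89.5 × $600 = $53,700.00
Motion practice: 139.3 × $440 = $61,292.00
Research and drafting: 19.6 × $200 = $3,920.00
Subtotal: $126,282.00
Less 19% discount: −$23,993.58
Total: $126,282.00 − $23,993.58 = $102,288.42

$102,288.42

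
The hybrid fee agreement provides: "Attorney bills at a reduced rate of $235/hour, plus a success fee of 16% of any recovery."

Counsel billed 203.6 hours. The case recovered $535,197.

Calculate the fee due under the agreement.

Hourly: 203.6 × $235 = $47,846.00
Success fee: 16% of $535,197 = $85,631.52
Total: $47,846.00 + $85,631.52 = $133,477.52

$133,477.52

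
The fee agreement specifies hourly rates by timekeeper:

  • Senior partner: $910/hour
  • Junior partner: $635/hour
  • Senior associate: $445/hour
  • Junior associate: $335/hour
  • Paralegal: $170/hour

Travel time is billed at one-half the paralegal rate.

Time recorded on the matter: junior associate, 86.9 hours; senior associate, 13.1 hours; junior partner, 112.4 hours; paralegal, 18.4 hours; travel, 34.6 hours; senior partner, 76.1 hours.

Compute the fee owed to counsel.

Senior partner: 76.1 × $910 = $69,251.00
Junior partner: 112.4 × $635 = $71,374.00
Senior associate: 13.1 × $445 = $5,829.50
Junior associate: 86.9 × $335 = $29,111.50
Paralegal: 18.4 × $170 = $3,128.00
Subtotal: $69,251.00 + $71,374.00 + $5,829.50 + $29,111.50 + $3,128.00 = $178,694.00
Travel: 34.6 × ($170 ÷ 2) = 34.6 × $85.00 = $2,941.00
Total: $178,694.00 + $2,941.00 = $181,635.00

$181,635.00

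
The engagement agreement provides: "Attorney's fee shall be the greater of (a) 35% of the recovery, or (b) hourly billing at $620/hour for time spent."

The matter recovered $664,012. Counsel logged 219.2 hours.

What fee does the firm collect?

$232,404.20

(a) 35% of $664,012 = $232,404.20
(b) 219.2 × $620 = $135,904.00
The greater is (a): $232,404.20.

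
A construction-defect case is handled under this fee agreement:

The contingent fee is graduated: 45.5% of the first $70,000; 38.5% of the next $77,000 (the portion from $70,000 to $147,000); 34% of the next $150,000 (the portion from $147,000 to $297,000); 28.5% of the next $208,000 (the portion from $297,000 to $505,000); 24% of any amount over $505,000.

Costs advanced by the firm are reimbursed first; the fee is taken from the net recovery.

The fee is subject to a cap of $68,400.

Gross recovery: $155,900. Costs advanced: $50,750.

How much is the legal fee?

Fee base (net of costs): $155,900 − $50,750 = $105,150
First $70,000 at 45.5% = $31,850.00
Remaining $35,150 at 38.5% = $13,532.75
Fee: $31,850.00 + $13,532.75 = $45,382.75
$45,382.75 is under the $68,400 cap.

$45,382.75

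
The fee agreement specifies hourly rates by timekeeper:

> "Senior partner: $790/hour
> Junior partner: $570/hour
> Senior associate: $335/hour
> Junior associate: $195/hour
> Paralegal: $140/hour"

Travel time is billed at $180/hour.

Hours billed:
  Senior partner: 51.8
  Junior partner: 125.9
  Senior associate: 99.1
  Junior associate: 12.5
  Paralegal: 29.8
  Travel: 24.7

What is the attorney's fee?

$156,939.00

Senior partner: 51.8 × $790 = $40,922.00
Junior partner: 125.9 × $570 = $71,763.00
Senior associate: 99.1 × $335 = $33,198.50
Junior associate: 12.5 × $195 = $2,437.50
Paralegal: 29.8 × $140 = $4,172.00
Subtotal: $40,922.00 + $71,763.00 + $33,198.50 + $2,437.50 + $4,172.00 = $152,493.00
Travel: 24.7 × $180 = $4,446.00
Total: $152,493.00 + $4,446.00 = $156,939.00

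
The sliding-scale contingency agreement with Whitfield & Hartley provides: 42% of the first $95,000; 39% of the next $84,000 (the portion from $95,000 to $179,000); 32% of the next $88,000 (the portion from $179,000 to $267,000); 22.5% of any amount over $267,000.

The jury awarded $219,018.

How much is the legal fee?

$85,465.76

First $95,000 at 42% = $39,900.00
Next $84,000 at 39% = $32,760.00
Remaining $40,018 at 32% = $12,805.76
Fee: $39,900.00 + $32,760.00 + $12,805.76 = $85,465.76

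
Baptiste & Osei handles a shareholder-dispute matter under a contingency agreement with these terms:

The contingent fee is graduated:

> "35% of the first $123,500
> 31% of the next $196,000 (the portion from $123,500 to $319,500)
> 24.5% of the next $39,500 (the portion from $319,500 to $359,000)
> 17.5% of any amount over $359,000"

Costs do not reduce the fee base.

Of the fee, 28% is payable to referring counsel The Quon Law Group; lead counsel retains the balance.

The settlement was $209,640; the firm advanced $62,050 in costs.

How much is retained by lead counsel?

$50,348.45

Fee base is the gross recovery, $209,640; costs are reimbursed separately.
First $123,500 at 35% = $43,225.00
Remaining $86,140 at 31% = $26,703.40
Fee: $43,225.00 + $26,703.40 = $69,928.40
Referral share: 28% of $69,928.40 = $19,579.95; lead counsel retains $69,928.40 − $19,579.95 = $50,348.45.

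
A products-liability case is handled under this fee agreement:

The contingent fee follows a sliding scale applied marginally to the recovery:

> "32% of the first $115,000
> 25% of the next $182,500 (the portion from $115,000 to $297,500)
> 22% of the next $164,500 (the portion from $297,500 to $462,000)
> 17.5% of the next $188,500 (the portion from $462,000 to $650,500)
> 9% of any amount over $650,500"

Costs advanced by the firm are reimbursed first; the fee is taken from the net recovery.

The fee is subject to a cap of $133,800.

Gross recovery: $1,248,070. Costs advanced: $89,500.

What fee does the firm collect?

$133,800.00

Fee base (net of costs): $1,248,070 − $89,500 = $1,158,570
First $115,000 at 32% = $36,800.00
Next $182,500 at 25% = $45,625.00
Next $164,500 at 22% = $36,190.00
Next $188,500 at 17.5% = $32,987.50
Remaining $508,070 at 9% = $45,726.30
Fee: $36,800.00 + $45,625.00 + $36,190.00 + $32,987.50 + $45,726.30 = $197,328.80
$197,328.80 exceeds the $133,800 cap, so the fee is capped at $133,800.00.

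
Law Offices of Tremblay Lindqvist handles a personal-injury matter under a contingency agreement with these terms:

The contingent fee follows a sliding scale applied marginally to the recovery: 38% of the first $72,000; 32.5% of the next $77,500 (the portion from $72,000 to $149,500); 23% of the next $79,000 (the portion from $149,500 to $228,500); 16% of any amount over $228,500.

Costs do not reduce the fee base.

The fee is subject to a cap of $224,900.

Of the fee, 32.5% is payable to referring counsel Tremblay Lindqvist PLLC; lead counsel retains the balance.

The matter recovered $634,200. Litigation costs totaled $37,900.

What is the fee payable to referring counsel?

$44,079.59

Fee base is the gross recovery, $634,200; costs are reimbursed separately.
First $72,000 at 38% = $27,360.00
Next $77,500 at 32.5% = $25,187.50
Next $79,000 at 23% = $18,170.00
Remaining $405,700 at 16% = $64,912.00
Fee: $27,360.00 + $25,187.50 + $18,170.00 + $64,912.00 = $135,629.50
$135,629.50 is under the $224,900 cap.
Referral share: 32.5% of $135,629.50 = $44,079.59; lead counsel retains $135,629.50 − $44,079.59 = $91,549.91.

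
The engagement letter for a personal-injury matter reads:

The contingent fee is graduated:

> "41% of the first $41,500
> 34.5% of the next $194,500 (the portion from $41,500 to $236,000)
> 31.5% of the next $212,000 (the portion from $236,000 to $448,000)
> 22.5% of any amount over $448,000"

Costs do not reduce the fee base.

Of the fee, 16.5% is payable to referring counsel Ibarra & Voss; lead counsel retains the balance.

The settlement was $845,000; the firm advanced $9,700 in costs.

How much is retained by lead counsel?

$200,585.79

Fee base is the gross recovery, $845,000; costs are reimbursed separately.
First $41,500 at 41% = $17,015.00
Next $194,500 at 34.5% = $67,102.50
Next $212,000 at 31.5% = $66,780.00
Remaining $397,000 at 22.5% = $89,325.00
Fee: $17,015.00 + $67,102.50 + $66,780.00 + $89,325.00 = $240,222.50
Referral share: 16.5% of $240,222.50 = $39,636.71; lead counsel retains $240,222.50 − $39,636.71 = $200,585.79.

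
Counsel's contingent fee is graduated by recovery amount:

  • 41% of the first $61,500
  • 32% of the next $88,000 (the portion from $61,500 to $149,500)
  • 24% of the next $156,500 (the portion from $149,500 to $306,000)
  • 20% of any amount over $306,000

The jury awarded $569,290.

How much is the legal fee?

$143,593.00

First $61,500 at 41% = $25,215.00
Next $88,000 at 32% = $28,160.00
Next $156,500 at 24% = $37,560.00
Remaining $263,290 at 20% = $52,658.00
Fee: $25,215.00 + $28,160.00 + $37,560.00 + $52,658.00 = $143,593.00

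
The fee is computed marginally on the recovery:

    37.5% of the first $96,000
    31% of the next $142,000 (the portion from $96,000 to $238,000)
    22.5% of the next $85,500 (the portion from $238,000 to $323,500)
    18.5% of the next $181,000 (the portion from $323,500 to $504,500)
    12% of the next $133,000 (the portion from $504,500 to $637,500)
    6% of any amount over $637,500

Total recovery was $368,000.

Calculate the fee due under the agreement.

First $96,000 at 37.5% = $36,000.00
Next $142,000 at 31% = $44,020.00
Next $85,500 at 22.5% = $19,237.50
Remaining $44,500 at 18.5% = $8,232.50
Fee: $36,000.00 + $44,020.00 + $19,237.50 + $8,232.50 = $107,490.00

$107,490.00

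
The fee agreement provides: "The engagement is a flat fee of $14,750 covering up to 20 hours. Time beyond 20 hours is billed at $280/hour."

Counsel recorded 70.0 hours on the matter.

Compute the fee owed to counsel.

Flat fee: $14,750.00
Excess hours: 70.0 − 20 = 50.0
Overrun: 50.0 × $280 = $14,000.00
Total: $14,750.00 + $14,000.00 = $28,750.00

$28,750.00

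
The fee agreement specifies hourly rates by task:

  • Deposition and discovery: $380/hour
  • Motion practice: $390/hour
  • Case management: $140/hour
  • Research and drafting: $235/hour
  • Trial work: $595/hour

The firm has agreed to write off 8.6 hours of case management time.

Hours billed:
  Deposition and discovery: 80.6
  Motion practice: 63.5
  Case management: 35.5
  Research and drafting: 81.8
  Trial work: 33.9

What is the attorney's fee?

$98,552.50

Deposition and discovery: 80.6 × $380 = $30,628.00
Motion practice: 63.5 × $390 = $24,765.00
Case management: 35.5 × $140 = $4,970.00
Research and drafting: 81.8 × $235 = $19,223.00
Trial work: 33.9 × $595 = $20,170.50
Subtotal: $99,756.50
Write-off: 8.6 × $140 = $1,204.00
Total: $99,756.50 − $1,204.00 = $98,552.50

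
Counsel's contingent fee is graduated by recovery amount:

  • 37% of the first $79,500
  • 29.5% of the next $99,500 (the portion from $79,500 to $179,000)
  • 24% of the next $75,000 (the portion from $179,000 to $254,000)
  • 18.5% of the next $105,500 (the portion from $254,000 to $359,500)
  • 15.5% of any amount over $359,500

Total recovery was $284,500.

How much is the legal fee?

$82,410.00

First $79,500 at 37% = $29,415.00
Next $99,500 at 29.5% = $29,352.50
Next $75,000 at 24% = $18,000.00
Remaining $30,500 at 18.5% = $5,642.50
Fee: $29,415.00 + $29,352.50 + $18,000.00 + $5,642.50 = $82,410.00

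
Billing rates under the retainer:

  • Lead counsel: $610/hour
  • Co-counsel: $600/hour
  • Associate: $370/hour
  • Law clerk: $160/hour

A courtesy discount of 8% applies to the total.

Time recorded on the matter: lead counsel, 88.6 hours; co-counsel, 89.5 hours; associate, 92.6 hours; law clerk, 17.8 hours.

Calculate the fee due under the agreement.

$133,267.52

Lead counsel: 88.6 × $610 = $54,046.00
Co-counsel: 89.5 × $600 = $53,700.00
Associate: 92.6 × $370 = $34,262.00
Law clerk: 17.8 × $160 = $2,848.00
Subtotal: $144,856.00
Less 8% discount: −$11,588.48
Total: $144,856.00 − $11,588.48 = $133,267.52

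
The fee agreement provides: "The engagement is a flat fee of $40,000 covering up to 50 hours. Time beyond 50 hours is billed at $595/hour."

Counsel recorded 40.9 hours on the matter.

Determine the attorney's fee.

$40,000.00

40.9 hours is within the 50-hour scope; only the flat fee applies.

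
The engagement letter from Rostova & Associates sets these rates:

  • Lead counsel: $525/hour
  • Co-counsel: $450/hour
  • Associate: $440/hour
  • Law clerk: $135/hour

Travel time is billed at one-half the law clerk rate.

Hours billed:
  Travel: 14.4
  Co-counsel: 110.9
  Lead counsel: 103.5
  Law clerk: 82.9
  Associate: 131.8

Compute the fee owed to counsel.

$174,398.00

Lead counsel: 103.5 × $525 = $54,337.50
Co-counsel: 110.9 × $450 = $49,905.00
Associate: 131.8 × $440 = $57,992.00
Law clerk: 82.9 × $135 = $11,191.50
Subtotal: $54,337.50 + $49,905.00 + $57,992.00 + $11,191.50 = $173,426.00
Travel: 14.4 × ($135 ÷ 2) = 14.4 × $67.50 = $972.00
Total: $173,426.00 + $972.00 = $174,398.00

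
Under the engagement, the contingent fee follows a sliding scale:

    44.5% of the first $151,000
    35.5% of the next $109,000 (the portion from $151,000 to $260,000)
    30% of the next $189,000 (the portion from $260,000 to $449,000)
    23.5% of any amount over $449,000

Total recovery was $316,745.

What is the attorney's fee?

$122,913.50

First $151,000 at 44.5% = $67,195.00
Next $109,000 at 35.5% = $38,695.00
Remaining $56,745 at 30% = $17,023.50
Fee: $67,195.00 + $38,695.00 + $17,023.50 = $122,913.50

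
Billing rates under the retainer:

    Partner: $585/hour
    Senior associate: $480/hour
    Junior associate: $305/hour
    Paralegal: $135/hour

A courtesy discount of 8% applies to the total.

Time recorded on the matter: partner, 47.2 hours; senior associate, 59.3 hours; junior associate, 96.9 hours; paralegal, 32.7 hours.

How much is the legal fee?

Partner: 47.2 × $585 = $27,612.00
Senior associate: 59.3 × $480 = $28,464.00
Junior associate: 96.9 × $305 = $29,554.50
Paralegal: 32.7 × $135 = $4,414.50
Subtotal: $90,045.00
Less 8% discount: −$7,203.60
Total: $90,045.00 − $7,203.60 = $82,841.40

$82,841.40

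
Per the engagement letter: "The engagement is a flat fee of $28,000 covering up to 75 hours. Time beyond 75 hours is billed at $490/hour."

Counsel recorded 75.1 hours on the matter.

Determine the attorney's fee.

$28,049.00

Flat fee: $28,000.00
Excess hours: 75.1 − 75 = 0.1
Overrun: 0.1 × $490 = $49.00
Total: $28,000.00 + $49.00 = $28,049.00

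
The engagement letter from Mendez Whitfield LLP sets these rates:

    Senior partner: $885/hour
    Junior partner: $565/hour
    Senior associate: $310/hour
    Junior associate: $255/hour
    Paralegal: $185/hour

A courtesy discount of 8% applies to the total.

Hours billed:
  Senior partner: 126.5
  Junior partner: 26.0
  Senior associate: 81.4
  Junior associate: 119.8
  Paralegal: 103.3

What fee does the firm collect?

Senior partner: 126.5 × $885 = $111,952.50
Junior partner: 26.0 × $565 = $14,690.00
Senior associate: 81.4 × $310 = $25,234.00
Junior associate: 119.8 × $255 = $30,549.00
Paralegal: 103.3 × $185 = $19,110.50
Subtotal: $201,536.00
Less 8% discount: −$16,122.88
Total: $201,536.00 − $16,122.88 = $185,413.12

$185,413.12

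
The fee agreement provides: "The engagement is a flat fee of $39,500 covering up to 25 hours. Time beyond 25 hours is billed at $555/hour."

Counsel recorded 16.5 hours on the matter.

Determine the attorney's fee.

16.5 hours is within the 25-hour scope; only the flat fee applies.

$39,500.00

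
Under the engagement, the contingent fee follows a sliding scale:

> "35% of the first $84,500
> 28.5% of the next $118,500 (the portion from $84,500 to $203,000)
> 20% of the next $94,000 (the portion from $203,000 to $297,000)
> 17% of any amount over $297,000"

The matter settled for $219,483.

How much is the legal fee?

First $84,500 at 35% = $29,575.00
Next $118,500 at 28.5% = $33,772.50
Remaining $16,483 at 20% = $3,296.60
Fee: $29,575.00 + $33,772.50 + $3,296.60 = $66,644.10

$66,644.10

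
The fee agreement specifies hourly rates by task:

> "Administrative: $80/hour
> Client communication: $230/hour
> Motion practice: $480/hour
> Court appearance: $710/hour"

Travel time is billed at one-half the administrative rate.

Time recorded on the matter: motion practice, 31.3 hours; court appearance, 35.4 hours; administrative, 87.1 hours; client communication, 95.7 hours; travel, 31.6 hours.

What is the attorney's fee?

Administrative: 87.1 × $80 = $6,968.00
Client communication: 95.7 × $230 = $22,011.00
Motion practice: 31.3 × $480 = $15,024.00
Court appearance: 35.4 × $710 = $25,134.00
Subtotal: $6,968.00 + $22,011.00 + $15,024.00 + $25,134.00 = $69,137.00
Travel: 31.6 × ($80 ÷ 2) = 31.6 × $40.00 = $1,264.00
Total: $69,137.00 + $1,264.00 = $70,401.00

$70,401.00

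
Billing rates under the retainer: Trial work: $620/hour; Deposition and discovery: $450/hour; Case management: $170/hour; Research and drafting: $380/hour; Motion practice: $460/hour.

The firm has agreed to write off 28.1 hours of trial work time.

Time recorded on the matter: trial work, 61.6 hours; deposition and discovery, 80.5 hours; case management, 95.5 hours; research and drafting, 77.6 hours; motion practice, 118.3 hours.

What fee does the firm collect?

Trial work: 61.6 × $620 = $38,192.00
Deposition and discovery: 80.5 × $450 = $36,225.00
Case management: 95.5 × $170 = $16,235.00
Research and drafting: 77.6 × $380 = $29,488.00
Motion practice: 118.3 × $460 = $54,418.00
Subtotal: $174,558.00
Write-off: 28.1 × $620 = $17,422.00
Total: $174,558.00 − $17,422.00 = $157,136.00

$157,136.00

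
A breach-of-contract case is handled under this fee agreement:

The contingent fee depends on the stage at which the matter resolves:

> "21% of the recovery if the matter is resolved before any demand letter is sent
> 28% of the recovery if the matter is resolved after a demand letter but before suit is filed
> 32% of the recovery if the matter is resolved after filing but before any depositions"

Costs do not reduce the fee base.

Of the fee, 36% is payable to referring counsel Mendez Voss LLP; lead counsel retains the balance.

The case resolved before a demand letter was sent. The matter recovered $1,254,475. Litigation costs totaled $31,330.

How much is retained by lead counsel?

Fee base is the gross recovery, $1,254,475; costs are reimbursed separately.
The matter resolved before a demand letter was sent, so the 21% rate applies.
$1,254,475 × 21% = $263,439.75
Referral share: 36% of $263,439.75 = $94,838.31; lead counsel retains $263,439.75 − $94,838.31 = $168,601.44.

$168,601.44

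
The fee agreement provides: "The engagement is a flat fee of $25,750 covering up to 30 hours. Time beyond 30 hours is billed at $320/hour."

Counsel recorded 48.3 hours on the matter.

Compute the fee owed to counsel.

Flat fee: $25,750.00
Excess hours: 48.3 − 30 = 18.3
Overrun: 18.3 × $320 = $5,856.00
Total: $25,750.00 + $5,856.00 = $31,606.00

$31,606.00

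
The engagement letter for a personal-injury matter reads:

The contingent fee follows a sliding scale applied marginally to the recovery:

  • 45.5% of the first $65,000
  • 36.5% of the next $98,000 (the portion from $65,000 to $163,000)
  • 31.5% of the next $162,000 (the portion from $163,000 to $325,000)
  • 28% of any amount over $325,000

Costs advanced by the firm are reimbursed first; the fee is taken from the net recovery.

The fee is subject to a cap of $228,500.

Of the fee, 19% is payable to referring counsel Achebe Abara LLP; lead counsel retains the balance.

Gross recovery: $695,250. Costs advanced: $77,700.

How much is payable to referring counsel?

Fee base (net of costs): $695,250 − $77,700 = $617,550
First $65,000 at 45.5% = $29,575.00
Next $98,000 at 36.5% = $35,770.00
Next $162,000 at 31.5% = $51,030.00
Remaining $292,550 at 28% = $81,914.00
Fee: $29,575.00 + $35,770.00 + $51,030.00 + $81,914.00 = $198,289.00
$198,289.00 is under the $228,500 cap.
Referral share: 19% of $198,289.00 = $37,674.91; lead counsel retains $198,289.00 − $37,674.91 = $160,614.09.

$37,674.91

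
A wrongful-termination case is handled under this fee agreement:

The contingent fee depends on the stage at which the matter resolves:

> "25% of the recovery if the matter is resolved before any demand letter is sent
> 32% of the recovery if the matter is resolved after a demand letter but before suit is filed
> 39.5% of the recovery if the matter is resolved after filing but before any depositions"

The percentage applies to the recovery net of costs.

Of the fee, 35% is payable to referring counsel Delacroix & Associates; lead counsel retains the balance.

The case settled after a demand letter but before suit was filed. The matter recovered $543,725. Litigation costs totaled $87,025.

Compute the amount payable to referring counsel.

$51,150.40

Fee base (net of costs): $543,725 − $87,025 = $456,700
The matter settled after a demand letter but before suit was filed, so the 32% rate applies.
$456,700 × 32% = $146,144.00
Referral share: 35% of $146,144.00 = $51,150.40; lead counsel retains $146,144.00 − $51,150.40 = $94,993.60.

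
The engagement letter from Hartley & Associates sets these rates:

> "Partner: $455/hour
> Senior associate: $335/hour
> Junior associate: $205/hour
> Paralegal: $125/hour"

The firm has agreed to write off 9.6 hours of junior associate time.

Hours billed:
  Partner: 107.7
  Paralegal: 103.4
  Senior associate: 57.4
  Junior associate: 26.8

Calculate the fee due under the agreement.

$84,683.50

Partner: 107.7 × $455 = $49,003.50
Senior associate: 57.4 × $335 = $19,229.00
Junior associate: 26.8 × $205 = $5,494.00
Paralegal: 103.4 × $125 = $12,925.00
Subtotal: $86,651.50
Write-off: 9.6 × $205 = $1,968.00
Total: $86,651.50 − $1,968.00 = $84,683.50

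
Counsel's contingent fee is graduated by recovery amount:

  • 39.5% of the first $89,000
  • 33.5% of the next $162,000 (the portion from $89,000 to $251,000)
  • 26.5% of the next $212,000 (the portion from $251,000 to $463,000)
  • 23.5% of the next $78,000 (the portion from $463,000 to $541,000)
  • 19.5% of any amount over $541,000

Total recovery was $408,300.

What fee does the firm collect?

First $89,000 at 39.5% = $35,155.00
Next $162,000 at 33.5% = $54,270.00
Remaining $157,300 at 26.5% = $41,684.50
Fee: $35,155.00 + $54,270.00 + $41,684.50 = $131,109.50

$131,109.50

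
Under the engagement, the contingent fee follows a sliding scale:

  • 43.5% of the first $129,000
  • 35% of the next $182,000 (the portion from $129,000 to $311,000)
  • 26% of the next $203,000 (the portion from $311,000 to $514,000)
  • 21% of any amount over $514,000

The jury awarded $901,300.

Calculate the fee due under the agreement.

$253,928.00

First $129,000 at 43.5% = $56,115.00
Next $182,000 at 35% = $63,700.00
Next $203,000 at 26% = $52,780.00
Remaining $387,300 at 21% = $81,333.00
Fee: $56,115.00 + $63,700.00 + $52,780.00 + $81,333.00 = $253,928.00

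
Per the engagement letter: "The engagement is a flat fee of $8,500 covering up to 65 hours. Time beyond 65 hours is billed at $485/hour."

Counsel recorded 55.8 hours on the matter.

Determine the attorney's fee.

$8,500.00

55.8 hours is within the 65-hour scope; only the flat fee applies.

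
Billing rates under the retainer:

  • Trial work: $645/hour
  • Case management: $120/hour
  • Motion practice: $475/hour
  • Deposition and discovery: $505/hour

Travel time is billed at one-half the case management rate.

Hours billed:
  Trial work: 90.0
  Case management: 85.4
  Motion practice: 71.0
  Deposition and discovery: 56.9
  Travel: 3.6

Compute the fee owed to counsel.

Trial work: 90.0 × $645 = $58,050.00
Case management: 85.4 × $120 = $10,248.00
Motion practice: 71.0 × $475 = $33,725.00
Deposition and discovery: 56.9 × $505 = $28,734.50
Subtotal: $58,050.00 + $10,248.00 + $33,725.00 + $28,734.50 = $130,757.50
Travel: 3.6 × ($120 ÷ 2) = 3.6 × $60.00 = $216.00
Total: $130,757.50 + $216.00 = $130,973.50

$130,973.50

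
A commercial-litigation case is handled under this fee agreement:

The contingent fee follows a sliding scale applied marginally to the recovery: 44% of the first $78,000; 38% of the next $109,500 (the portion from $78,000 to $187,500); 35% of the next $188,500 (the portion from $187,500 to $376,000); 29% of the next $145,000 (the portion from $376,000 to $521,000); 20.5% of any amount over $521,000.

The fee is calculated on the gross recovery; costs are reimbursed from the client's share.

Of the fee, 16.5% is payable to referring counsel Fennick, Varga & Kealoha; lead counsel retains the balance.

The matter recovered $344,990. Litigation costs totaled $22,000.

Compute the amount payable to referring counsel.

$21,623.50

Fee base is the gross recovery, $344,990; costs are reimbursed separately.
First $78,000 at 44% = $34,320.00
Next $109,500 at 38% = $41,610.00
Remaining $157,490 at 35% = $55,121.50
Fee: $34,320.00 + $41,610.00 + $55,121.50 = $131,051.50
Referral share: 16.5% of $131,051.50 = $21,623.50; lead counsel retains $131,051.50 − $21,623.50 = $109,428.00.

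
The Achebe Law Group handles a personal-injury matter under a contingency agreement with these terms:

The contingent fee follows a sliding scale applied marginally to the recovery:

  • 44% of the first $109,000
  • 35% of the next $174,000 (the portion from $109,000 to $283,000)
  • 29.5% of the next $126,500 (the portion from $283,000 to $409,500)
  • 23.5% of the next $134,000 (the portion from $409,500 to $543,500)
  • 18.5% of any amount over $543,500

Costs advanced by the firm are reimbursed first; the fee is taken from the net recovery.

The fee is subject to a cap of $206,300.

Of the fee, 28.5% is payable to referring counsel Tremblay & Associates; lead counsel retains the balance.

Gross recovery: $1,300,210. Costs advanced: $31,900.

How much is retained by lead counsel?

Fee base (net of costs): $1,300,210 − $31,900 = $1,268,310
First $109,000 at 44% = $47,960.00
Next $174,000 at 35% = $60,900.00
Next $126,500 at 29.5% = $37,317.50
Next $134,000 at 23.5% = $31,490.00
Remaining $724,810 at 18.5% = $134,089.85
Fee: $47,960.00 + $60,900.00 + $37,317.50 + $31,490.00 + $134,089.85 = $311,757.35
$311,757.35 exceeds the $206,300 cap, so the fee is capped at $206,300.00.
Referral share: 28.5% of $206,300.00 = $58,795.50; lead counsel retains $206,300.00 − $58,795.50 = $147,504.50.

$147,504.50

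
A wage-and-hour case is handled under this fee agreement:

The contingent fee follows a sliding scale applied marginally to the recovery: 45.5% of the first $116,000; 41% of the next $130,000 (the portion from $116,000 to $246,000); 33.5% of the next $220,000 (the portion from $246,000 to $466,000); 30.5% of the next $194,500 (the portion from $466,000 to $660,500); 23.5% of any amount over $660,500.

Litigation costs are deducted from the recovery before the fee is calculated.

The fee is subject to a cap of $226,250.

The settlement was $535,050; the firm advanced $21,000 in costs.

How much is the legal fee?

Fee base (net of costs): $535,050 − $21,000 = $514,050
First $116,000 at 45.5% = $52,780.00
Next $130,000 at 41% = $53,300.00
Next $220,000 at 33.5% = $73,700.00
Remaining $48,050 at 30.5% = $14,655.25
Fee: $52,780.00 + $53,300.00 + $73,700.00 + $14,655.25 = $194,435.25
$194,435.25 is under the $226,250 cap.

$194,435.25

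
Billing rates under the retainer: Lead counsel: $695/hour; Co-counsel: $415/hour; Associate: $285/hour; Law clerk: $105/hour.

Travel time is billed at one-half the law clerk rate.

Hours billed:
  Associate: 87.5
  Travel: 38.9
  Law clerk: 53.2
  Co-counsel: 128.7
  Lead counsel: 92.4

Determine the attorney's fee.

Lead counsel: 92.4 × $695 = $64,218.00
Co-counsel: 128.7 × $415 = $53,410.50
Associate: 87.5 × $285 = $24,937.50
Law clerk: 53.2 × $105 = $5,586.00
Subtotal: $64,218.00 + $53,410.50 + $24,937.50 + $5,586.00 = $148,152.00
Travel: 38.9 × ($105 ÷ 2) = 38.9 × $52.50 = $2,042.25
Total: $148,152.00 + $2,042.25 = $150,194.25

$150,194.25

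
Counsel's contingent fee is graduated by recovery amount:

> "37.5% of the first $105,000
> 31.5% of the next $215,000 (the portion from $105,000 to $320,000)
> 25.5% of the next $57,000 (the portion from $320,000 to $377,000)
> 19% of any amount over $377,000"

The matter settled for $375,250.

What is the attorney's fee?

$121,188.75

First $105,000 at 37.5% = $39,375.00
Next $215,000 at 31.5% = $67,725.00
Remaining $55,250 at 25.5% = $14,088.75
Fee: $39,375.00 + $67,725.00 + $14,088.75 = $121,188.75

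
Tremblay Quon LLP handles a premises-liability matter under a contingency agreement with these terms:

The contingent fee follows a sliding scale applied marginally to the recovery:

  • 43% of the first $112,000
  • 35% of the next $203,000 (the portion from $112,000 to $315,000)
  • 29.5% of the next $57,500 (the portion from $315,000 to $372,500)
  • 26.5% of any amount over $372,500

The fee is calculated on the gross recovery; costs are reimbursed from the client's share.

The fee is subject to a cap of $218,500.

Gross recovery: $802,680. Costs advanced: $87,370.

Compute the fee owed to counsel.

$218,500.00

Fee base is the gross recovery, $802,680; costs are reimbursed separately.
First $112,000 at 43% = $48,160.00
Next $203,000 at 35% = $71,050.00
Next $57,500 at 29.5% = $16,962.50
Remaining $430,180 at 26.5% = $113,997.70
Fee: $48,160.00 + $71,050.00 + $16,962.50 + $113,997.70 = $250,170.20
$250,170.20 exceeds the $218,500 cap, so the fee is capped at $218,500.00.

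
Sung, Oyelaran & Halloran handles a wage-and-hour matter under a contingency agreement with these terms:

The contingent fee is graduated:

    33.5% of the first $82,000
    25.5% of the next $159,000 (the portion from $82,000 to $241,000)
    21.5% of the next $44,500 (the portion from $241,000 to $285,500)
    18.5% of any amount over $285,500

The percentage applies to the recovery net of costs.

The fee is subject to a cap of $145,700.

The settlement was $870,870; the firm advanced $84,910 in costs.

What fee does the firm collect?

$145,700.00

Fee base (net of costs): $870,870 − $84,910 = $785,960
First $82,000 at 33.5% = $27,470.00
Next $159,000 at 25.5% = $40,545.00
Next $44,500 at 21.5% = $9,567.50
Remaining $500,460 at 18.5% = $92,585.10
Fee: $27,470.00 + $40,545.00 + $9,567.50 + $92,585.10 = $170,167.60
$170,167.60 exceeds the $145,700 cap, so the fee is capped at $145,700.00.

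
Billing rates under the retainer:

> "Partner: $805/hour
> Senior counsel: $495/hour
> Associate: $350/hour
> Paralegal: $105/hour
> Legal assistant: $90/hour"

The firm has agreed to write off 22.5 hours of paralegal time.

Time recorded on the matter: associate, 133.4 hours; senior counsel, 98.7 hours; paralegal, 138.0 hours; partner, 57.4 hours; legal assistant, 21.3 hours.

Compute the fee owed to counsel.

Partner: 57.4 × $805 = $46,207.00
Senior counsel: 98.7 × $495 = $48,856.50
Associate: 133.4 × $350 = $46,690.00
Paralegal: 138.0 × $105 = $14,490.00
Legal assistant: 21.3 × $90 = $1,917.00
Subtotal: $158,160.50
Write-off: 22.5 × $105 = $2,362.50
Total: $158,160.50 − $2,362.50 = $155,798.00

$155,798.00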